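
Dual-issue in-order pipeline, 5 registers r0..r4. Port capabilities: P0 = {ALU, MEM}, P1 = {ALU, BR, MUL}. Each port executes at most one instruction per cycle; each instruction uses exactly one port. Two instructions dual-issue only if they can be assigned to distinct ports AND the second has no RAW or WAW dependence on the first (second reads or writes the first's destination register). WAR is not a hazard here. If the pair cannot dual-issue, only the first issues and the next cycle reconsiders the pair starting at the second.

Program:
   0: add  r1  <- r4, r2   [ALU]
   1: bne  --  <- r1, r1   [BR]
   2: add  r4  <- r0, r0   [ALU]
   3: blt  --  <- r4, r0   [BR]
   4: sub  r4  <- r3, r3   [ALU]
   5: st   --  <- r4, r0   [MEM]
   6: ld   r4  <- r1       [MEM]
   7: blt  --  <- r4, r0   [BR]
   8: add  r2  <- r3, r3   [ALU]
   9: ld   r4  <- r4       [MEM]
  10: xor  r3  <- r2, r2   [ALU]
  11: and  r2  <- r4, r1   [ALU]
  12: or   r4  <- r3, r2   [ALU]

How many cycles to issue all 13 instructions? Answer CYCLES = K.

c0: i0 add.ALU  RAW r1
c1: i1/i2 bne.BR add.ALU  pair
c2: i3/i4 blt.BR sub.ALU  pair
c3: i5 st.MEM  no-port MEM/MEM
c4: i6 ld.MEM  RAW r4
c5: i7/i8 blt.BR add.ALU  pair
c6: i9/i10 ld.MEM xor.ALU  pair
c7: i11 and.ALU  RAW r2
c8: i12 or.ALU  tail

CYCLES = 9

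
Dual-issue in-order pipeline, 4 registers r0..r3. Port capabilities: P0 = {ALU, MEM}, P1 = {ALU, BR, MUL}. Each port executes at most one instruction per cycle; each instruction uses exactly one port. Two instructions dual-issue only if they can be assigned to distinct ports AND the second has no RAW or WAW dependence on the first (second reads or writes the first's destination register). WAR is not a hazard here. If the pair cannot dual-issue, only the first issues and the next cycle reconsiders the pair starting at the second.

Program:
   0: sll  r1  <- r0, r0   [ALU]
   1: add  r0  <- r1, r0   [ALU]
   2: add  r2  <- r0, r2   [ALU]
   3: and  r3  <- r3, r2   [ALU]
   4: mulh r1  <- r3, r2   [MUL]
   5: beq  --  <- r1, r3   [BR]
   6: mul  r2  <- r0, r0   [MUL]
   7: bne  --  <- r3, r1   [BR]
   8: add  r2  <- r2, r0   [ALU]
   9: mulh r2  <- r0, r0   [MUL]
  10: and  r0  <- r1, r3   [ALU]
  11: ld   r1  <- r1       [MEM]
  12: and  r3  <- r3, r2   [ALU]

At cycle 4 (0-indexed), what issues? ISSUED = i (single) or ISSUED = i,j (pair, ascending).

0. sll.ALU @i0  | RAW r1
1. add.ALU @i1  | RAW r0
2. add.ALU @i2  | RAW r2
3. and.ALU @i3  | RAW r3
4. mulh.MUL @i4  | no-port MUL/BR
5. beq.BR @i5  | no-port BR/MUL
6. mul.MUL @i6  | no-port MUL/BR
7. bne.BR add.ALU @i7&i8  | 2-wide
8. mulh.MUL and.ALU @i9&i10  | 2-wide
9. ld.MEM and.ALU @i11&i12  | 2-wide

ISSUED = 4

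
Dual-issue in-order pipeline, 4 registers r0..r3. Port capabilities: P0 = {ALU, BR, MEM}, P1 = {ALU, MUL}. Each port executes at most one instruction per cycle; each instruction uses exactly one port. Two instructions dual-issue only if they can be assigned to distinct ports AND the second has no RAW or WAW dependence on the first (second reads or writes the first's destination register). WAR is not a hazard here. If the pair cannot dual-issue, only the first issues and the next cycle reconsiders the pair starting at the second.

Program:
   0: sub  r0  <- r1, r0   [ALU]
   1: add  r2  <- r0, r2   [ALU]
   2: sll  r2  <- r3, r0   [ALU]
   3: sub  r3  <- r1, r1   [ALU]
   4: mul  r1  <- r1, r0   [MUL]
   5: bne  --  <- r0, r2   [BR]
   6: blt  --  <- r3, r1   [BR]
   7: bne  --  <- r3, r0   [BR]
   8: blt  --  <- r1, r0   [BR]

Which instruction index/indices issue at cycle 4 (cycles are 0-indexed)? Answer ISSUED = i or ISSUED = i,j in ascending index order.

ISSUED = 6

[0] i0  sub.ALU  -- RAW r0
[1] i1  add.ALU  -- WAW r2
[2] i2+i3  sll.ALU;sub.ALU  -- 2-wide
[3] i4+i5  mul.MUL;bne.BR  -- 2-wide
[4] i6  blt.BR  -- no-port BR/BR
[5] i7  bne.BR  -- no-port BR/BR
[6] i8  blt.BR  -- tail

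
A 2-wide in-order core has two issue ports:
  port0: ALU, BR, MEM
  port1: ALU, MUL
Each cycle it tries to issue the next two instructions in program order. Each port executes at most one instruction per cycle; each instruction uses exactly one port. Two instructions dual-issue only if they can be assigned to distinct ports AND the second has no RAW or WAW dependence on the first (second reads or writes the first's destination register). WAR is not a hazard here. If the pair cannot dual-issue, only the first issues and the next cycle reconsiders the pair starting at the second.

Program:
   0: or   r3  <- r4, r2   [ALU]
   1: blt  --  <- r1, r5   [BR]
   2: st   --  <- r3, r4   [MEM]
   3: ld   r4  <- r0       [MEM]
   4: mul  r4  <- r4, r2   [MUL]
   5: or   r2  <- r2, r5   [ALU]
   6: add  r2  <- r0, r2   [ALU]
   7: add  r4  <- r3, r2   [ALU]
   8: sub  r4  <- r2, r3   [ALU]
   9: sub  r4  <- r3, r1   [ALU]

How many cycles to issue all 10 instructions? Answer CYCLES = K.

t=0 i0/i1:or.ALU+blt.BR ; 2-wide
t=1 i2:st.MEM ; no-port MEM/MEM
t=2 i3:ld.MEM ; RAW+WAW r4
t=3 i4/i5:mul.MUL+or.ALU ; 2-wide
t=4 i6:add.ALU ; RAW r2
t=5 i7:add.ALU ; WAW r4
t=6 i8:sub.ALU ; WAW r4
t=7 i9:sub.ALU ; tail

CYCLES = 8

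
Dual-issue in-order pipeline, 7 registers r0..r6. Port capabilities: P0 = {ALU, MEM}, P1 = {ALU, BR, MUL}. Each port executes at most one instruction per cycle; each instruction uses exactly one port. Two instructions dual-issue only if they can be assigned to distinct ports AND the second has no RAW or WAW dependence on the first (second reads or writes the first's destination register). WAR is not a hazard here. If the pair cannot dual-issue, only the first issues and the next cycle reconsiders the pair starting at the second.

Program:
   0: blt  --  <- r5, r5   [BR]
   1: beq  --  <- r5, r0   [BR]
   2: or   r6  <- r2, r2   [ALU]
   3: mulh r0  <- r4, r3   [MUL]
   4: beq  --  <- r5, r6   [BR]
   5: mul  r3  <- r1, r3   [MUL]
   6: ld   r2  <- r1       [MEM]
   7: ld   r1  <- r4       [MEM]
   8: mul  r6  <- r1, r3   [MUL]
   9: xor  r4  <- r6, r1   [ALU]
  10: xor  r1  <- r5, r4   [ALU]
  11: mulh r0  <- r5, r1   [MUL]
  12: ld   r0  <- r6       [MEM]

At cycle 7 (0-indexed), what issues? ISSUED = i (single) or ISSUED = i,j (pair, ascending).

ISSUED = 9

t=0 i0:blt ; no-port BR/BR
t=1 i1/i2:beq+or ; pair
t=2 i3:mulh ; no-port MUL/BR
t=3 i4:beq ; no-port BR/MUL
t=4 i5/i6:mul+ld ; pair
t=5 i7:ld ; RAW r1
t=6 i8:mul ; RAW r6
t=7 i9:xor ; RAW r4
t=8 i10:xor ; RAW r1
t=9 i11:mulh ; WAW r0
t=10 i12:ld ; tail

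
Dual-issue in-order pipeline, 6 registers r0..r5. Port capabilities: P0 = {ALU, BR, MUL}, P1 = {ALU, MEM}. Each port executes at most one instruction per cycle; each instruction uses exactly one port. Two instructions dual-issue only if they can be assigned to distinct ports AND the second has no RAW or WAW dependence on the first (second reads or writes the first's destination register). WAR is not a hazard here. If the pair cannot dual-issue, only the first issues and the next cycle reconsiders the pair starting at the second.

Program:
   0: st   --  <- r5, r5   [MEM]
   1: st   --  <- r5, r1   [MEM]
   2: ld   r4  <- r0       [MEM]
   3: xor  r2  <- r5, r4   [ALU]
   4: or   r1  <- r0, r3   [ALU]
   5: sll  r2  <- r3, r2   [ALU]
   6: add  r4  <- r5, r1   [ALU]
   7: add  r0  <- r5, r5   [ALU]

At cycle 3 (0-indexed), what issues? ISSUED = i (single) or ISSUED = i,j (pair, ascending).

ISSUED = 3,4

#0 head=0: st i0 no-port MEM/MEM
#1 head=1: st i1 no-port MEM/MEM
#2 head=2: ld i2 RAW r4
#3 head=3: xor or i3,i4 dual
#4 head=5: sll add i5,i6 dual
#5 head=7: add i7 tail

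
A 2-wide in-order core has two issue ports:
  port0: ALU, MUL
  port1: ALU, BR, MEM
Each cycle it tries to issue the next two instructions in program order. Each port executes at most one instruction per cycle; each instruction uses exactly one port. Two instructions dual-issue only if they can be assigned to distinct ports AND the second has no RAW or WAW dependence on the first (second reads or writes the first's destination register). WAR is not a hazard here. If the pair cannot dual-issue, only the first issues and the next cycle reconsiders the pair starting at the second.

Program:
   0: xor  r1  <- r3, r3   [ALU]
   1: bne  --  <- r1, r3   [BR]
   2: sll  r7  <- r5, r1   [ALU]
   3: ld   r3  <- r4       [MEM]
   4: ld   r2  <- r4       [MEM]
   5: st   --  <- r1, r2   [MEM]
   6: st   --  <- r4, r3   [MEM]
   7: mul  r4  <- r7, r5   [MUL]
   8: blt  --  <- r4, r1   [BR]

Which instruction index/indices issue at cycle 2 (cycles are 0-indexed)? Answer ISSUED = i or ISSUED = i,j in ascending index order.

ISSUED = 3

0. xor @i0  | RAW r1
1. bne;sll @i1+i2  | pair
2. ld @i3  | no-port MEM/MEM
3. ld @i4  | no-port MEM/MEM
4. st @i5  | no-port MEM/MEM
5. st;mul @i6+i7  | pair
6. blt @i8  | tail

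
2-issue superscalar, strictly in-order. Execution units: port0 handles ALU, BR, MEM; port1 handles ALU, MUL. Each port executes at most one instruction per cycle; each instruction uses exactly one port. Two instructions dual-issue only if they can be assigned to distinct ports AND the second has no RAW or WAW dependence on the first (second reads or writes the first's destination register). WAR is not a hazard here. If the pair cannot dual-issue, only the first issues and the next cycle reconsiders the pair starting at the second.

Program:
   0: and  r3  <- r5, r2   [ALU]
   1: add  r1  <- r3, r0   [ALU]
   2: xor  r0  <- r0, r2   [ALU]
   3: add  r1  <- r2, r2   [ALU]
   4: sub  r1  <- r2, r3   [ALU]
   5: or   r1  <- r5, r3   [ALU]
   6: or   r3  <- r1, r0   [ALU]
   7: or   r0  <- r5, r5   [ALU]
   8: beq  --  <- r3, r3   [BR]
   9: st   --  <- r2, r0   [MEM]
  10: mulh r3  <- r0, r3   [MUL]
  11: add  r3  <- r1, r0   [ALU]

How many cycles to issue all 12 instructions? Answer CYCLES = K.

CYCLES = 9

#0 head=0: and.ALU i0 RAW r3
#1 head=1: add.ALU;xor.ALU i1+i2 2-wide
#2 head=3: add.ALU i3 WAW r1
#3 head=4: sub.ALU i4 WAW r1
#4 head=5: or.ALU i5 RAW r1
#5 head=6: or.ALU;or.ALU i6+i7 2-wide
#6 head=8: beq.BR i8 no-port BR/MEM
#7 head=9: st.MEM;mulh.MUL i9+i10 2-wide
#8 head=11: add.ALU i11 tail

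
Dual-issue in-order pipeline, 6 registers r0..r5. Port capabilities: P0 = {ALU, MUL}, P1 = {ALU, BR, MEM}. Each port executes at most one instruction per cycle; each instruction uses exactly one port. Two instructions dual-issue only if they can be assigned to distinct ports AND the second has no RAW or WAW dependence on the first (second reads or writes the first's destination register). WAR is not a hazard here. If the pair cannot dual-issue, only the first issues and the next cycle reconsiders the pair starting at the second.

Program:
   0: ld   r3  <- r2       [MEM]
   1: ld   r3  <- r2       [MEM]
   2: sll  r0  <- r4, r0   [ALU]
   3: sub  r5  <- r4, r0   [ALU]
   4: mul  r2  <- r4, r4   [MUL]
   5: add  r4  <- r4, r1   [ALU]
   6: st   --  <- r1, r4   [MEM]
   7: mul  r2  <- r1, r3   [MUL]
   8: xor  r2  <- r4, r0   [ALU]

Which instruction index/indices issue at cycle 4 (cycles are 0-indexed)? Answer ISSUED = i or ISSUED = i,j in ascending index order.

#0 head=0: ld i0 no-port MEM/MEM
#1 head=1: ld+sll i1&i2 pair
#2 head=3: sub+mul i3&i4 pair
#3 head=5: add i5 RAW r4
#4 head=6: st+mul i6&i7 pair
#5 head=8: xor i8 tail

ISSUED = 6,7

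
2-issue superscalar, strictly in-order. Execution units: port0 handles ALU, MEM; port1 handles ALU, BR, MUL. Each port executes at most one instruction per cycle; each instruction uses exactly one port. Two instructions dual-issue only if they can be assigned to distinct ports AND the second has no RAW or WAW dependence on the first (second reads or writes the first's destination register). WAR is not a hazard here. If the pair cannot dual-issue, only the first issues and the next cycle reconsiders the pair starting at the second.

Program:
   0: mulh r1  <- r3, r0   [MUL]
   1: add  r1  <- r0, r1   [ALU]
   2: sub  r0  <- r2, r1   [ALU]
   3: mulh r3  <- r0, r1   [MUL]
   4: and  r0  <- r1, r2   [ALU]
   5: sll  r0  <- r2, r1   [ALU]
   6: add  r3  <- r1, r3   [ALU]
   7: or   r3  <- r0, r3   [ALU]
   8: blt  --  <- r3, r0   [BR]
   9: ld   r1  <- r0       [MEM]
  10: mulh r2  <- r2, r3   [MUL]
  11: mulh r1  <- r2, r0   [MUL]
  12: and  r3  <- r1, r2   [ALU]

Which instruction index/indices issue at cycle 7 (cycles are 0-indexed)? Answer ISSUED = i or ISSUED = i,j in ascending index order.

ISSUED = 10

[0] i0  mulh.MUL  -- RAW+WAW r1
[1] i1  add.ALU  -- RAW r1
[2] i2  sub.ALU  -- RAW r0
[3] i3&i4  mulh.MUL;and.ALU  -- pair
[4] i5&i6  sll.ALU;add.ALU  -- pair
[5] i7  or.ALU  -- RAW r3
[6] i8&i9  blt.BR;ld.MEM  -- pair
[7] i10  mulh.MUL  -- no-port MUL/MUL
[8] i11  mulh.MUL  -- RAW r1
[9] i12  and.ALU  -- tail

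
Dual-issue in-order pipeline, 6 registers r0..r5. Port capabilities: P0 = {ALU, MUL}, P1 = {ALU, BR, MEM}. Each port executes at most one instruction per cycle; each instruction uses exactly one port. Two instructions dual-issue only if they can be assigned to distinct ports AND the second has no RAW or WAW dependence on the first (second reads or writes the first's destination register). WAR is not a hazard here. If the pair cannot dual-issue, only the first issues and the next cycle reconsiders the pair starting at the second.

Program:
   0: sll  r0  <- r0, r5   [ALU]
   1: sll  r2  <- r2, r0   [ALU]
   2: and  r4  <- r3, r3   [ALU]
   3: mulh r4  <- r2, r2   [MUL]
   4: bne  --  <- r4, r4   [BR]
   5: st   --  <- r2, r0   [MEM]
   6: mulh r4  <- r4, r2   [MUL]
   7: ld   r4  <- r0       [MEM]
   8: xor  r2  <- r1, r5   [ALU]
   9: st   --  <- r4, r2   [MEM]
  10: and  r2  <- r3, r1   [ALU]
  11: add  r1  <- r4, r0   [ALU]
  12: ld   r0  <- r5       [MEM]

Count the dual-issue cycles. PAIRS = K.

#0 head=0: sll.ALU i0 RAW r0
#1 head=1: sll.ALU and.ALU i1,i2 2-wide
#2 head=3: mulh.MUL i3 RAW r4
#3 head=4: bne.BR i4 no-port BR/MEM
#4 head=5: st.MEM mulh.MUL i5,i6 2-wide
#5 head=7: ld.MEM xor.ALU i7,i8 2-wide
#6 head=9: st.MEM and.ALU i9,i10 2-wide
#7 head=11: add.ALU ld.MEM i11,i12 2-wide

PAIRS = 5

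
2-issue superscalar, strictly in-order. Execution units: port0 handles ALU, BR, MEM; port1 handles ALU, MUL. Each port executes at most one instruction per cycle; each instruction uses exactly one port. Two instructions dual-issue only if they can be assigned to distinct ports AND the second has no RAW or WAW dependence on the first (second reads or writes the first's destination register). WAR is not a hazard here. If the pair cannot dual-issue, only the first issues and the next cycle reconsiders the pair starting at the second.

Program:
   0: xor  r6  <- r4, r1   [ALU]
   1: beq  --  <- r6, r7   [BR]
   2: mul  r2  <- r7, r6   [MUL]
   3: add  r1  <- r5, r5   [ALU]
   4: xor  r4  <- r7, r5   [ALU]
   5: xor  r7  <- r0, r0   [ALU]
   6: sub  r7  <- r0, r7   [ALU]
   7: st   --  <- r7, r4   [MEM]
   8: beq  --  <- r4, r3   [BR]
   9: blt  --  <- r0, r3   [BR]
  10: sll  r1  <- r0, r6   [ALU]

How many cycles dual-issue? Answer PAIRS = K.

t=0 i0:xor ; RAW r6
t=1 i1&i2:beq mul ; pair
t=2 i3&i4:add xor ; pair
t=3 i5:xor ; RAW+WAW r7
t=4 i6:sub ; RAW r7
t=5 i7:st ; no-port MEM/BR
t=6 i8:beq ; no-port BR/BR
t=7 i9&i10:blt sll ; pair

PAIRS = 3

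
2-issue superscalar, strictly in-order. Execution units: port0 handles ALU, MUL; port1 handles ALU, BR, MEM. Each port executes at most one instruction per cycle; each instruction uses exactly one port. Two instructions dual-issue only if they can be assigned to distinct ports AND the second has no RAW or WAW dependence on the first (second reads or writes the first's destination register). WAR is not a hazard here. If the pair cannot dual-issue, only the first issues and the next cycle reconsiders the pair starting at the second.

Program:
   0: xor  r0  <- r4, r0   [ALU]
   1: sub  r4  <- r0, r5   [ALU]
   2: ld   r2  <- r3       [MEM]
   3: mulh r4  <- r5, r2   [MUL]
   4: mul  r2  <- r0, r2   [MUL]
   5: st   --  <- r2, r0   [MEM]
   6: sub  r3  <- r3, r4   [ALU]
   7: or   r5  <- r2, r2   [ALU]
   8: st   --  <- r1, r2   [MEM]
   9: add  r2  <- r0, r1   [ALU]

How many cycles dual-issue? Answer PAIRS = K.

t=0 i0:xor ; RAW r0
t=1 i1+i2:sub+ld ; pair
t=2 i3:mulh ; no-port MUL/MUL
t=3 i4:mul ; RAW r2
t=4 i5+i6:st+sub ; pair
t=5 i7+i8:or+st ; pair
t=6 i9:add ; tail

PAIRS = 3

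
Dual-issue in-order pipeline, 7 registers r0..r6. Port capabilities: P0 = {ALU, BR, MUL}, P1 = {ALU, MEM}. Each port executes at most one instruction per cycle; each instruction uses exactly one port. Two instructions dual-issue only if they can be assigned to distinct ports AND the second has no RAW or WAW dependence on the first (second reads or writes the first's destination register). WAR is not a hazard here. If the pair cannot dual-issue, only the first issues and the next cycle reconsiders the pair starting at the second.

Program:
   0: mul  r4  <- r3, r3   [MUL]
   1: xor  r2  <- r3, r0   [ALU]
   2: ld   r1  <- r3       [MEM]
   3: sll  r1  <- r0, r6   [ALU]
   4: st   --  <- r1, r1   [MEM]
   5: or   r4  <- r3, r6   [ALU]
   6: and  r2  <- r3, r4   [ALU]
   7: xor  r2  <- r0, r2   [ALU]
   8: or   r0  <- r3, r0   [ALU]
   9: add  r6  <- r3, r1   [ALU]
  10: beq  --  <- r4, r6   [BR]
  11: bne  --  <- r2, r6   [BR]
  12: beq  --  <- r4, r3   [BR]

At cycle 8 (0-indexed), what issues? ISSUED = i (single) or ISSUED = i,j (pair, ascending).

t=0 i0+i1:mul/xor ; 2-wide
t=1 i2:ld ; WAW r1
t=2 i3:sll ; RAW r1
t=3 i4+i5:st/or ; 2-wide
t=4 i6:and ; RAW+WAW r2
t=5 i7+i8:xor/or ; 2-wide
t=6 i9:add ; RAW r6
t=7 i10:beq ; no-port BR/BR
t=8 i11:bne ; no-port BR/BR
t=9 i12:beq ; tail

ISSUED = 11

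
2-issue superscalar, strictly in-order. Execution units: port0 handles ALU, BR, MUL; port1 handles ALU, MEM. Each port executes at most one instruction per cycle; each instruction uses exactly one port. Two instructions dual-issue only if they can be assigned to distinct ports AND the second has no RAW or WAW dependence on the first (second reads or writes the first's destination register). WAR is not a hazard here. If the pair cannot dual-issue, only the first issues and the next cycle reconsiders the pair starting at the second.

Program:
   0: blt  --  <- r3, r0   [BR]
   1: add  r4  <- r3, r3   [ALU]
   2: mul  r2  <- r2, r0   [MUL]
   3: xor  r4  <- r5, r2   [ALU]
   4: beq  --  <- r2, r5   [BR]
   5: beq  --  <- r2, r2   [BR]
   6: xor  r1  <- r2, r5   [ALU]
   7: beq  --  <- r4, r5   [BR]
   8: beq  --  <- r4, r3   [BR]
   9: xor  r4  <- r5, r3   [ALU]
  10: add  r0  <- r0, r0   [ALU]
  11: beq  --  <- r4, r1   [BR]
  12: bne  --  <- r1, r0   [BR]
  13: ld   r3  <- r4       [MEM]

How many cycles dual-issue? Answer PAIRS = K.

t=0 i0+i1:blt+add ; dual
t=1 i2:mul ; RAW r2
t=2 i3+i4:xor+beq ; dual
t=3 i5+i6:beq+xor ; dual
t=4 i7:beq ; no-port BR/BR
t=5 i8+i9:beq+xor ; dual
t=6 i10+i11:add+beq ; dual
t=7 i12+i13:bne+ld ; dual

PAIRS = 6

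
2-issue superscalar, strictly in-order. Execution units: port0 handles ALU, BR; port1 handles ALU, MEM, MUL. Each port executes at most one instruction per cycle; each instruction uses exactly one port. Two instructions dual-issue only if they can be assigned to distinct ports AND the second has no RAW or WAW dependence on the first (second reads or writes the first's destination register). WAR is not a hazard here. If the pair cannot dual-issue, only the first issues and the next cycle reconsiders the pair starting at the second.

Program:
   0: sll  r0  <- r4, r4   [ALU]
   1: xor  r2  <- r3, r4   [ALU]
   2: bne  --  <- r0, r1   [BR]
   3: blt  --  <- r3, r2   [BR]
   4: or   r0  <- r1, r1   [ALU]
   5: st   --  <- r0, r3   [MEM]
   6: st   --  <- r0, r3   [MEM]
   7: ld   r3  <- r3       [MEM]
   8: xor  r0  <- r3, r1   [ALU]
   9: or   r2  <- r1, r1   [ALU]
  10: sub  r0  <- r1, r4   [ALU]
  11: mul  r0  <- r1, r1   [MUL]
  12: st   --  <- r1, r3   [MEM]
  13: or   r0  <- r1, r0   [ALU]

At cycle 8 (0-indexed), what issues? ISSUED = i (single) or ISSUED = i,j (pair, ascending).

#0 head=0: sll.ALU;xor.ALU i0+i1 2-wide
#1 head=2: bne.BR i2 no-port BR/BR
#2 head=3: blt.BR;or.ALU i3+i4 2-wide
#3 head=5: st.MEM i5 no-port MEM/MEM
#4 head=6: st.MEM i6 no-port MEM/MEM
#5 head=7: ld.MEM i7 RAW r3
#6 head=8: xor.ALU;or.ALU i8+i9 2-wide
#7 head=10: sub.ALU i10 WAW r0
#8 head=11: mul.MUL i11 no-port MUL/MEM
#9 head=12: st.MEM;or.ALU i12+i13 2-wide

ISSUED = 11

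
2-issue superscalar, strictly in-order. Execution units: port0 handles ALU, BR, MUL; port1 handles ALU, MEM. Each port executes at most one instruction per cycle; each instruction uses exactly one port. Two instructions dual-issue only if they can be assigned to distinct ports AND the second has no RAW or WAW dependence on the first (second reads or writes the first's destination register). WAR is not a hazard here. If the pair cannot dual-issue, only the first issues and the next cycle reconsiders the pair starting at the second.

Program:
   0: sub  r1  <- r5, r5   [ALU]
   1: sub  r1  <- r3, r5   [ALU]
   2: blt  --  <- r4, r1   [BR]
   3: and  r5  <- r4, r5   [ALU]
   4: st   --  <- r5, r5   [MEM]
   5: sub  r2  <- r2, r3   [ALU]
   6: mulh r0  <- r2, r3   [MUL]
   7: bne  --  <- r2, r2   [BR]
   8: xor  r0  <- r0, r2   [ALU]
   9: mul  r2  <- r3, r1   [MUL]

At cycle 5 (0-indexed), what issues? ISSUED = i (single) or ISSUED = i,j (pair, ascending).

ISSUED = 7,8

t=0 i0:sub.ALU ; WAW r1
t=1 i1:sub.ALU ; RAW r1
t=2 i2+i3:blt.BR/and.ALU ; dual
t=3 i4+i5:st.MEM/sub.ALU ; dual
t=4 i6:mulh.MUL ; no-port MUL/BR
t=5 i7+i8:bne.BR/xor.ALU ; dual
t=6 i9:mul.MUL ; tail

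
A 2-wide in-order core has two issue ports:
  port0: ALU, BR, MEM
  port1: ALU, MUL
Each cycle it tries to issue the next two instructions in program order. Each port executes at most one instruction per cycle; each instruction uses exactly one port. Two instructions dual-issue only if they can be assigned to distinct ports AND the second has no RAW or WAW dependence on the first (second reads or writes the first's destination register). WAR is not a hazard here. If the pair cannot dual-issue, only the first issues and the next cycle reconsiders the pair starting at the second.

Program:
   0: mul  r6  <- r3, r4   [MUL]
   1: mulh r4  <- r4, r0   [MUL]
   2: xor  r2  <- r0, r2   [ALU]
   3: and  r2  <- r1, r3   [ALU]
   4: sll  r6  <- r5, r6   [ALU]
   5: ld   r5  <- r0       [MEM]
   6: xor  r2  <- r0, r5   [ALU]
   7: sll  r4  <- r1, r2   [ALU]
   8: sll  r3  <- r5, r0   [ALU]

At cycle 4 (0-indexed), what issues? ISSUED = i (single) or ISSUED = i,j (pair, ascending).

ISSUED = 6

0. mul @i0  | no-port MUL/MUL
1. mulh xor @i1+i2  | dual
2. and sll @i3+i4  | dual
3. ld @i5  | RAW r5
4. xor @i6  | RAW r2
5. sll sll @i7+i8  | dual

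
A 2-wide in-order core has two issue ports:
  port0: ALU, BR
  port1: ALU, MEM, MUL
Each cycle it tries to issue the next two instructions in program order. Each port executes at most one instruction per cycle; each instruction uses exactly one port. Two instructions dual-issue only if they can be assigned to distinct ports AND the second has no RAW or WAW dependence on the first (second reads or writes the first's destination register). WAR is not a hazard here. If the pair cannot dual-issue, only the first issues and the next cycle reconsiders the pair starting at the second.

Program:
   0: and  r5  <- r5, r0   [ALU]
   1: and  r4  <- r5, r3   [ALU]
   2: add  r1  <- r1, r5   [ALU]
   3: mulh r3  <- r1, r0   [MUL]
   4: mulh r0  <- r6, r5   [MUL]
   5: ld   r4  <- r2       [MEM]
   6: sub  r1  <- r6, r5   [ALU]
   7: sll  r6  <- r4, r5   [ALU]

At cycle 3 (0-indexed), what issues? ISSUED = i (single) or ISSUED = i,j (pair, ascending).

0. and.ALU @i0  | RAW r5
1. and.ALU;add.ALU @i1+i2  | 2-wide
2. mulh.MUL @i3  | no-port MUL/MUL
3. mulh.MUL @i4  | no-port MUL/MEM
4. ld.MEM;sub.ALU @i5+i6  | 2-wide
5. sll.ALU @i7  | tail

ISSUED = 4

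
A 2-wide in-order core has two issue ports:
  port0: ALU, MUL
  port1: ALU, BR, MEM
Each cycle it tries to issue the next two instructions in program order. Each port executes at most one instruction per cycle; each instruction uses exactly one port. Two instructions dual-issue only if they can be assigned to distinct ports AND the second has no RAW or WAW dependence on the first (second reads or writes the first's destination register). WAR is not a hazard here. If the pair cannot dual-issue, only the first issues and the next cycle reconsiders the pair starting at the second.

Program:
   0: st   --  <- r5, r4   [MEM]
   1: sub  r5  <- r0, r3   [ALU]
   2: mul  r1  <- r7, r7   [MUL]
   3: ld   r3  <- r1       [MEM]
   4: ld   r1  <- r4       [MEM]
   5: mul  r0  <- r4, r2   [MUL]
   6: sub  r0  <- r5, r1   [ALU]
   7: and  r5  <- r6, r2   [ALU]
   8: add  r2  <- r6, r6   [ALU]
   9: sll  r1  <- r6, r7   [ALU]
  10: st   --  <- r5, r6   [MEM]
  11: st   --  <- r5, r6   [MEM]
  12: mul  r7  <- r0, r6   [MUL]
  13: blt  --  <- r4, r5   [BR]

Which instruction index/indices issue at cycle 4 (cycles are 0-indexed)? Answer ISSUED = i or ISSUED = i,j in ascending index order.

ISSUED = 6,7

[0] i0&i1  st.MEM/sub.ALU  -- 2-wide
[1] i2  mul.MUL  -- RAW r1
[2] i3  ld.MEM  -- no-port MEM/MEM
[3] i4&i5  ld.MEM/mul.MUL  -- 2-wide
[4] i6&i7  sub.ALU/and.ALU  -- 2-wide
[5] i8&i9  add.ALU/sll.ALU  -- 2-wide
[6] i10  st.MEM  -- no-port MEM/MEM
[7] i11&i12  st.MEM/mul.MUL  -- 2-wide
[8] i13  blt.BR  -- tail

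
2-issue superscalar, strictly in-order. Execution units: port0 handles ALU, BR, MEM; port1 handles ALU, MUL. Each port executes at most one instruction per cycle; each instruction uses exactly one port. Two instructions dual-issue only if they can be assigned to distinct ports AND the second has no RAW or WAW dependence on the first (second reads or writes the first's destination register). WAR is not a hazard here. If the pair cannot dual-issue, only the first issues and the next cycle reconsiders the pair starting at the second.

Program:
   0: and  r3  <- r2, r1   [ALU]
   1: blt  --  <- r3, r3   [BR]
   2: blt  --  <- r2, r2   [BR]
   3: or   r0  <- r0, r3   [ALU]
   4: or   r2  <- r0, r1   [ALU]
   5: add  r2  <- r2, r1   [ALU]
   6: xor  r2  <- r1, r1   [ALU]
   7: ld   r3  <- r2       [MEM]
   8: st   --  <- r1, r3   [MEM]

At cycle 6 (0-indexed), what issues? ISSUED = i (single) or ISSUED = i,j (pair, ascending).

t=0 i0:and ; RAW r3
t=1 i1:blt ; no-port BR/BR
t=2 i2+i3:blt/or ; dual
t=3 i4:or ; RAW+WAW r2
t=4 i5:add ; WAW r2
t=5 i6:xor ; RAW r2
t=6 i7:ld ; no-port MEM/MEM
t=7 i8:st ; tail

ISSUED = 7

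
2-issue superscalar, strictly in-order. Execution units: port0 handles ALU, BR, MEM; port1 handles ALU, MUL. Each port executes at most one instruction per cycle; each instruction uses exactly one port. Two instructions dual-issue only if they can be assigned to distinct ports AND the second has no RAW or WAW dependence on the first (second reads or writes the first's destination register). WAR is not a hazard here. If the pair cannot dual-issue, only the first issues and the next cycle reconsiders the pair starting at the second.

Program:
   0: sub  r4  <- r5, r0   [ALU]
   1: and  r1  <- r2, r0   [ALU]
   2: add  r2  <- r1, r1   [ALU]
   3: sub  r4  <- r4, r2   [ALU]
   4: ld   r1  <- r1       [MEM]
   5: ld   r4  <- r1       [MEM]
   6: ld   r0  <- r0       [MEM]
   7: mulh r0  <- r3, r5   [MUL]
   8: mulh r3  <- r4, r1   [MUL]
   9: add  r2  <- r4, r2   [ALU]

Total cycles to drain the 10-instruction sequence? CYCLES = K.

CYCLES = 7

[0] i0/i1  sub and  -- dual
[1] i2  add  -- RAW r2
[2] i3/i4  sub ld  -- dual
[3] i5  ld  -- no-port MEM/MEM
[4] i6  ld  -- WAW r0
[5] i7  mulh  -- no-port MUL/MUL
[6] i8/i9  mulh add  -- dual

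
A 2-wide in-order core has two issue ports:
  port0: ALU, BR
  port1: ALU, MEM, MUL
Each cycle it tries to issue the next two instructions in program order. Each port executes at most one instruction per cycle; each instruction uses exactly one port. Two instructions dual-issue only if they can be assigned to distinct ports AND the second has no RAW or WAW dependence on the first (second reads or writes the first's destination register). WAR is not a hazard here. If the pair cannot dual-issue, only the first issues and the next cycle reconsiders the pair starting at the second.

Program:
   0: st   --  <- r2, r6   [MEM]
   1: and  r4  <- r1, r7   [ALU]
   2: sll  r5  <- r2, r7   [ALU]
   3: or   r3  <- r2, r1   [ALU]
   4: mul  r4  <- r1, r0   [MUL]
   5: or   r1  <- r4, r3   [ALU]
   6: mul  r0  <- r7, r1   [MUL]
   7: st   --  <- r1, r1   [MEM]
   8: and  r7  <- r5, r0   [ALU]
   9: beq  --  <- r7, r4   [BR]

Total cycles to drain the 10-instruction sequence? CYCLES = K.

t=0 i0+i1:st and ; pair
t=1 i2+i3:sll or ; pair
t=2 i4:mul ; RAW r4
t=3 i5:or ; RAW r1
t=4 i6:mul ; no-port MUL/MEM
t=5 i7+i8:st and ; pair
t=6 i9:beq ; tail

CYCLES = 7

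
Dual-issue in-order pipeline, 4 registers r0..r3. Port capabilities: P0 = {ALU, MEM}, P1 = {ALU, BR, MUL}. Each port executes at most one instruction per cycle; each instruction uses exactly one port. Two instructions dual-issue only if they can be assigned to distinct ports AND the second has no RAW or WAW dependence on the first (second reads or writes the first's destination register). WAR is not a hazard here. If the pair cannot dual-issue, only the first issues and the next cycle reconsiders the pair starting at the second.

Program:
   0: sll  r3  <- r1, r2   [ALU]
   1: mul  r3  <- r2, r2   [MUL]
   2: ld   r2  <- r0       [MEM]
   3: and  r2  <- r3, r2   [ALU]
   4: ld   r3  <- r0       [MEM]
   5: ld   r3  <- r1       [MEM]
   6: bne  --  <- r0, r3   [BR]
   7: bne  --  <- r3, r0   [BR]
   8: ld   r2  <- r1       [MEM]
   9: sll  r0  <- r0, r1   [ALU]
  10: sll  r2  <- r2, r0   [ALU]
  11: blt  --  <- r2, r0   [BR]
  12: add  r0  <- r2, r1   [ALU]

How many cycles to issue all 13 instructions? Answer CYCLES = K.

CYCLES = 9

  cy0 -> i0 (sll.ALU) WAW r3
  cy1 -> i1+i2 (mul.MUL;ld.MEM) pair
  cy2 -> i3+i4 (and.ALU;ld.MEM) pair
  cy3 -> i5 (ld.MEM) RAW r3
  cy4 -> i6 (bne.BR) no-port BR/BR
  cy5 -> i7+i8 (bne.BR;ld.MEM) pair
  cy6 -> i9 (sll.ALU) RAW r0
  cy7 -> i10 (sll.ALU) RAW r2
  cy8 -> i11+i12 (blt.BR;add.ALU) pair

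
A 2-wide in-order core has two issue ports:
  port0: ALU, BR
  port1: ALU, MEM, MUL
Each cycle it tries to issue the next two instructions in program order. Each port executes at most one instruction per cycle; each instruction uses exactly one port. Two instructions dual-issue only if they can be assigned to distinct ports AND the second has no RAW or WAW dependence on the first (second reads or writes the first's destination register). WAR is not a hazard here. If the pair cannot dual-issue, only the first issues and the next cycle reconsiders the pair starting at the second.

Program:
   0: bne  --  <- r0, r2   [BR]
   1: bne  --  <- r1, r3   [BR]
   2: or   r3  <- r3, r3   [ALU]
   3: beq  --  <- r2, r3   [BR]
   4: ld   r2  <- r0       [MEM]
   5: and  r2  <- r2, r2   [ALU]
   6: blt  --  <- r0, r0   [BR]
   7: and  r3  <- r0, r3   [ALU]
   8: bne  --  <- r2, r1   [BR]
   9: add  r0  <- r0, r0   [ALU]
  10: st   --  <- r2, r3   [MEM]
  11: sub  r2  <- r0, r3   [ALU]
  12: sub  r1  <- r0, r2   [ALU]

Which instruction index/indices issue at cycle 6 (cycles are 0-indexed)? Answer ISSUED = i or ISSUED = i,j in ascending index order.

ISSUED = 11

t=0 i0:bne ; no-port BR/BR
t=1 i1&i2:bne+or ; pair
t=2 i3&i4:beq+ld ; pair
t=3 i5&i6:and+blt ; pair
t=4 i7&i8:and+bne ; pair
t=5 i9&i10:add+st ; pair
t=6 i11:sub ; RAW r2
t=7 i12:sub ; tail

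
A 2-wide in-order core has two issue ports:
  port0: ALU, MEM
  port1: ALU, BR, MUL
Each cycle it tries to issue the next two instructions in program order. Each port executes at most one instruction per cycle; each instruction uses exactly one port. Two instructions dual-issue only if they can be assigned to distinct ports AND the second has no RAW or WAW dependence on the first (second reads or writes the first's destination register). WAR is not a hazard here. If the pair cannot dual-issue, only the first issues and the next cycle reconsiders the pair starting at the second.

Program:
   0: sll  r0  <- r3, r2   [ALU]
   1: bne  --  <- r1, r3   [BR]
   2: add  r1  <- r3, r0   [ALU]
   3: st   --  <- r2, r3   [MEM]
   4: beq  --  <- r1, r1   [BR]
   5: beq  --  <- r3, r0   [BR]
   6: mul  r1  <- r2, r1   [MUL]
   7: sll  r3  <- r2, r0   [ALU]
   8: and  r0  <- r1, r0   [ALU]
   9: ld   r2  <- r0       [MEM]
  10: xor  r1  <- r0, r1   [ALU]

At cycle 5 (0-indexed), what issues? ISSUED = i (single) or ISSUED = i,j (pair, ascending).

ISSUED = 8

t=0 i0/i1:sll+bne ; 2-wide
t=1 i2/i3:add+st ; 2-wide
t=2 i4:beq ; no-port BR/BR
t=3 i5:beq ; no-port BR/MUL
t=4 i6/i7:mul+sll ; 2-wide
t=5 i8:and ; RAW r0
t=6 i9/i10:ld+xor ; 2-wide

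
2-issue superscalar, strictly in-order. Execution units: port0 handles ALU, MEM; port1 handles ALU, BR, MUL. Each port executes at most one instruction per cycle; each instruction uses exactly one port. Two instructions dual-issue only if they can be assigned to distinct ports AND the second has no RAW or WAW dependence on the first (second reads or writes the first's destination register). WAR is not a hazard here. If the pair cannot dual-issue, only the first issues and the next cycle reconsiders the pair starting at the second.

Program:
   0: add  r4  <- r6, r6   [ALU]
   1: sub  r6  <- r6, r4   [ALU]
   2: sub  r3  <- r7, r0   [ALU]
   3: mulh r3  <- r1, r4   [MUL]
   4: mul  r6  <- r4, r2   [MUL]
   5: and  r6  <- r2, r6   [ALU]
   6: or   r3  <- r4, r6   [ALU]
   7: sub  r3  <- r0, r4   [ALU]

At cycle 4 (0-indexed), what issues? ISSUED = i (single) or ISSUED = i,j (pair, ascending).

ISSUED = 5

[0] i0  add.ALU  -- RAW r4
[1] i1&i2  sub.ALU/sub.ALU  -- dual
[2] i3  mulh.MUL  -- no-port MUL/MUL
[3] i4  mul.MUL  -- RAW+WAW r6
[4] i5  and.ALU  -- RAW r6
[5] i6  or.ALU  -- WAW r3
[6] i7  sub.ALU  -- tail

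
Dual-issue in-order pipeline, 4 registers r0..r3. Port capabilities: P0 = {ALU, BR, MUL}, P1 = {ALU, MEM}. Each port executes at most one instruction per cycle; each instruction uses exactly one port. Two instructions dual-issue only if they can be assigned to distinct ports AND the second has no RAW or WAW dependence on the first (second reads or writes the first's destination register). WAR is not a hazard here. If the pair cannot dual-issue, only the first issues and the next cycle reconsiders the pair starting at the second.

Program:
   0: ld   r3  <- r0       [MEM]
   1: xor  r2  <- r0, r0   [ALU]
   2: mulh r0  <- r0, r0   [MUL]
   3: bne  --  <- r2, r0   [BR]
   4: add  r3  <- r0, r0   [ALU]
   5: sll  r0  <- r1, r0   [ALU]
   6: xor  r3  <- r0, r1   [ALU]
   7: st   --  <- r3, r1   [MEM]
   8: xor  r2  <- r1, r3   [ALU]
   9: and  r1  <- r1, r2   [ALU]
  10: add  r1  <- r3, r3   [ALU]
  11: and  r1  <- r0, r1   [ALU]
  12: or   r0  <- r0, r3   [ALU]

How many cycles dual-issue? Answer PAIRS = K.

c0: i0+i1 ld.MEM+xor.ALU  2-wide
c1: i2 mulh.MUL  no-port MUL/BR
c2: i3+i4 bne.BR+add.ALU  2-wide
c3: i5 sll.ALU  RAW r0
c4: i6 xor.ALU  RAW r3
c5: i7+i8 st.MEM+xor.ALU  2-wide
c6: i9 and.ALU  WAW r1
c7: i10 add.ALU  RAW+WAW r1
c8: i11+i12 and.ALU+or.ALU  2-wide

PAIRS = 4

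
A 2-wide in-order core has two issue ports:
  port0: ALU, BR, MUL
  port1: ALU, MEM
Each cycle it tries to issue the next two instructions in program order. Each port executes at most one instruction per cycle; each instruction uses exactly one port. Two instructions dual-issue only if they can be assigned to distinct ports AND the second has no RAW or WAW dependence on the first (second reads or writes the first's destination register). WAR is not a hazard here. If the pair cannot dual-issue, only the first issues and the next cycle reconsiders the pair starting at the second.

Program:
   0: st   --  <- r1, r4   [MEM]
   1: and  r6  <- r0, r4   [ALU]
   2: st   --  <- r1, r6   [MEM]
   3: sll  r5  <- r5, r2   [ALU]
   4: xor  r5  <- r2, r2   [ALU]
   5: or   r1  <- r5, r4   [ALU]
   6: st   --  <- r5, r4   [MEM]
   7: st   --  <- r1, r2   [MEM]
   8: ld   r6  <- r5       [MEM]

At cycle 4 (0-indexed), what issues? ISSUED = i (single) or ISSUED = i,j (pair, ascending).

c0: i0,i1 st;and  2-wide
c1: i2,i3 st;sll  2-wide
c2: i4 xor  RAW r5
c3: i5,i6 or;st  2-wide
c4: i7 st  no-port MEM/MEM
c5: i8 ld  tail

ISSUED = 7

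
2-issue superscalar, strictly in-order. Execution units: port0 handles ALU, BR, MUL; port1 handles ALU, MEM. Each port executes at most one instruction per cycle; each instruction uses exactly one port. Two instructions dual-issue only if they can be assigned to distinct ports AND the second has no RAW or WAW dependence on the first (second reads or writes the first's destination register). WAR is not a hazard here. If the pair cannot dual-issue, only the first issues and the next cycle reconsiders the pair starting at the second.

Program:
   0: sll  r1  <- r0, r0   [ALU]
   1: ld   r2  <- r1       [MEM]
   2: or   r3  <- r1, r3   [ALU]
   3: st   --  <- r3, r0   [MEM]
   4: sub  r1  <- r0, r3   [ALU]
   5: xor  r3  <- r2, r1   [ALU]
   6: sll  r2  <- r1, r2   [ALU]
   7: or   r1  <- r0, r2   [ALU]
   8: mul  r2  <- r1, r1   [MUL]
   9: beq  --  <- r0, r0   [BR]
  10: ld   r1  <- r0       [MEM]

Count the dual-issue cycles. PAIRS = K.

PAIRS = 4

c0: i0 sll  RAW r1
c1: i1+i2 ld/or  pair
c2: i3+i4 st/sub  pair
c3: i5+i6 xor/sll  pair
c4: i7 or  RAW r1
c5: i8 mul  no-port MUL/BR
c6: i9+i10 beq/ld  pair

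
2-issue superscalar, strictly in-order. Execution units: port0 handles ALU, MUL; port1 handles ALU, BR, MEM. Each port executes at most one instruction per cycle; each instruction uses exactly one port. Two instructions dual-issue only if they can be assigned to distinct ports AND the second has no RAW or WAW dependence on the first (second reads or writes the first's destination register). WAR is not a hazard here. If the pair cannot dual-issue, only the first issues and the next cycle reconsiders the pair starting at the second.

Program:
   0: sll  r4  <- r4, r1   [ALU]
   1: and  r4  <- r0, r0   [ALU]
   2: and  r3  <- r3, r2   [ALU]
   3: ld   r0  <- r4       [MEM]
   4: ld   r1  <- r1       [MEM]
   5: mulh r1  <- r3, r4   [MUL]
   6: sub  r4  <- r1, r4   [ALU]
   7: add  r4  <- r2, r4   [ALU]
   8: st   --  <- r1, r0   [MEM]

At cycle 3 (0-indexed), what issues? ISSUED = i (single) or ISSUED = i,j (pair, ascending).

ISSUED = 4

  cy0 -> i0 (sll.ALU) WAW r4
  cy1 -> i1/i2 (and.ALU and.ALU) 2-wide
  cy2 -> i3 (ld.MEM) no-port MEM/MEM
  cy3 -> i4 (ld.MEM) WAW r1
  cy4 -> i5 (mulh.MUL) RAW r1
  cy5 -> i6 (sub.ALU) RAW+WAW r4
  cy6 -> i7/i8 (add.ALU st.MEM) 2-wide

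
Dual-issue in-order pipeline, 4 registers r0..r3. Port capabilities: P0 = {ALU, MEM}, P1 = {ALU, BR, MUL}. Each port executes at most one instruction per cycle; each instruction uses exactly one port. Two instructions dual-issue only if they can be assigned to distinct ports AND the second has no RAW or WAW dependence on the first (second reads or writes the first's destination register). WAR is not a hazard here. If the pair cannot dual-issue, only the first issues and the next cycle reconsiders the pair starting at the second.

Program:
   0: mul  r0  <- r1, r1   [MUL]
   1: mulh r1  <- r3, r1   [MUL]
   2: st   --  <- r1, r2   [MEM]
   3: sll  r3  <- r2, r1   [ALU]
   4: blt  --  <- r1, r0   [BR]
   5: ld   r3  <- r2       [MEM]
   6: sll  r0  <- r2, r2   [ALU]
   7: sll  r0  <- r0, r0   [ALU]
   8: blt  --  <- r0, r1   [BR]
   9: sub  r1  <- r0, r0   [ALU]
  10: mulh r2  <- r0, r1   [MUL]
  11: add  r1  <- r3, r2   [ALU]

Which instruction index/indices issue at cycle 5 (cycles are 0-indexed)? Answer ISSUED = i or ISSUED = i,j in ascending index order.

0. mul.MUL @i0  | no-port MUL/MUL
1. mulh.MUL @i1  | RAW r1
2. st.MEM;sll.ALU @i2,i3  | dual
3. blt.BR;ld.MEM @i4,i5  | dual
4. sll.ALU @i6  | RAW+WAW r0
5. sll.ALU @i7  | RAW r0
6. blt.BR;sub.ALU @i8,i9  | dual
7. mulh.MUL @i10  | RAW r2
8. add.ALU @i11  | tail

ISSUED = 7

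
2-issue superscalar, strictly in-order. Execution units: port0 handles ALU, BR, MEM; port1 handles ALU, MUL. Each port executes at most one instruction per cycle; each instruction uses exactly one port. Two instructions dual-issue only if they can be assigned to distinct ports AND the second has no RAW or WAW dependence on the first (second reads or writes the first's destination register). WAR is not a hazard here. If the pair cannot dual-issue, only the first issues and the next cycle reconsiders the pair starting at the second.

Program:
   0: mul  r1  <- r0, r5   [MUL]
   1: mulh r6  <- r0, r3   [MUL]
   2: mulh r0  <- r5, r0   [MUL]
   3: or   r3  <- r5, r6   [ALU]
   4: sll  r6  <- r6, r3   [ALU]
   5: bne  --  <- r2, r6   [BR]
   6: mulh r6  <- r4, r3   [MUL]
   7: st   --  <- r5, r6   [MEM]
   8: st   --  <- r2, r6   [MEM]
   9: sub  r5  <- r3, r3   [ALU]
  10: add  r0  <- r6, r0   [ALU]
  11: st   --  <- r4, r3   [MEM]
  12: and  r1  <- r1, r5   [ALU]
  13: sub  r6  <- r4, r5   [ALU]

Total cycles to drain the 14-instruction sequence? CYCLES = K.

CYCLES = 9

#0 head=0: mul i0 no-port MUL/MUL
#1 head=1: mulh i1 no-port MUL/MUL
#2 head=2: mulh/or i2/i3 pair
#3 head=4: sll i4 RAW r6
#4 head=5: bne/mulh i5/i6 pair
#5 head=7: st i7 no-port MEM/MEM
#6 head=8: st/sub i8/i9 pair
#7 head=10: add/st i10/i11 pair
#8 head=12: and/sub i12/i13 pair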